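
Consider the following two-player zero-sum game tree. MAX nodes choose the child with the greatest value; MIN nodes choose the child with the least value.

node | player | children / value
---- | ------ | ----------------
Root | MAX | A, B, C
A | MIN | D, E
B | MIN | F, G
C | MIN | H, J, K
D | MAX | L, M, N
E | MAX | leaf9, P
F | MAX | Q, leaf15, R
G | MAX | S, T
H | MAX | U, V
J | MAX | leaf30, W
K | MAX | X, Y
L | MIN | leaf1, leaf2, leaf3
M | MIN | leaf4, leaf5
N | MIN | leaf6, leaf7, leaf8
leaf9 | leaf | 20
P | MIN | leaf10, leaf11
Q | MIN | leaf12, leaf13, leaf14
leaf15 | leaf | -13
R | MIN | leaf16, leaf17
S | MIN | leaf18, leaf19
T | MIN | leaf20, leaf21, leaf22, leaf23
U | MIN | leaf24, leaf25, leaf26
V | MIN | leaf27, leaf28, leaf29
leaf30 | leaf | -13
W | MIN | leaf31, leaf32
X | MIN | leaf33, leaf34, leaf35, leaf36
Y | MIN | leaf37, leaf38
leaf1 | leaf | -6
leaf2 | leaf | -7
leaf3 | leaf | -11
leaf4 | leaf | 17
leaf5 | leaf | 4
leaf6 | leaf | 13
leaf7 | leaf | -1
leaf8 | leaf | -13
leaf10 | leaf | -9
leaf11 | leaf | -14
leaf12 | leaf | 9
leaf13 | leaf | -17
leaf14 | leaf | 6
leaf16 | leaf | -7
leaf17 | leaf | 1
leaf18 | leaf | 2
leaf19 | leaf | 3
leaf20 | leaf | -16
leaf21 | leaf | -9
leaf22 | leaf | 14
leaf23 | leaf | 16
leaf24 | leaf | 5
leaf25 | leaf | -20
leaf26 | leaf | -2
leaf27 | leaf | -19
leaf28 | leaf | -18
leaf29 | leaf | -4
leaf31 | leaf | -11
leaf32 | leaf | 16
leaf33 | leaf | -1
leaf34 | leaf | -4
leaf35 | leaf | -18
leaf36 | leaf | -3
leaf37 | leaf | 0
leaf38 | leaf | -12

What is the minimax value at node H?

U (MIN): min(5, -20, -2) = -20
V (MIN): min(-19, -18, -4) = -19
H (MAX): max(-20, -19) = -19

-19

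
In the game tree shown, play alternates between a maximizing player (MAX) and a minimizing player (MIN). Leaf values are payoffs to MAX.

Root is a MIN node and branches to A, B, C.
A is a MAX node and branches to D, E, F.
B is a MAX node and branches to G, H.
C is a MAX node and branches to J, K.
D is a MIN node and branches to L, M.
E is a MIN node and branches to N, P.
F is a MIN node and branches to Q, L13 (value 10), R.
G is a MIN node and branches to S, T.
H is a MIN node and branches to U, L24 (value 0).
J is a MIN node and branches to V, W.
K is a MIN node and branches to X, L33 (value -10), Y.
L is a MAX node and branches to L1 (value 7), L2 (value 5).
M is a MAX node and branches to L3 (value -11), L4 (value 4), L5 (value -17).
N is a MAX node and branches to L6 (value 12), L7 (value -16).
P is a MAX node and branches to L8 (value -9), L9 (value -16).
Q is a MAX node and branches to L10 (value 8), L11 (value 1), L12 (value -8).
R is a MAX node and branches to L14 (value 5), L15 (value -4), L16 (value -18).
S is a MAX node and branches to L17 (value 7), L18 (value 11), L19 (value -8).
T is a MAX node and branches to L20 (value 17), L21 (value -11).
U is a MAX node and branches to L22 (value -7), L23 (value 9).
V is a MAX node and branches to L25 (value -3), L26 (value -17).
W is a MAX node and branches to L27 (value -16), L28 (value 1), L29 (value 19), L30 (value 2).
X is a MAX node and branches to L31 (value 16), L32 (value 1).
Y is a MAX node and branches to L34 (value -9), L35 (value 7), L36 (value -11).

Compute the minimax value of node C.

V (MAX): max(-3, -17) = -3
W (MAX): max(-16, 1, 19, 2) = 19
J (MIN): min(-3, 19) = -3
X (MAX): max(16, 1) = 16
Y (MAX): max(-9, 7, -11) = 7
K (MIN): min(16, -10, 7) = -10
C (MAX): max(-3, -10) = -3

-3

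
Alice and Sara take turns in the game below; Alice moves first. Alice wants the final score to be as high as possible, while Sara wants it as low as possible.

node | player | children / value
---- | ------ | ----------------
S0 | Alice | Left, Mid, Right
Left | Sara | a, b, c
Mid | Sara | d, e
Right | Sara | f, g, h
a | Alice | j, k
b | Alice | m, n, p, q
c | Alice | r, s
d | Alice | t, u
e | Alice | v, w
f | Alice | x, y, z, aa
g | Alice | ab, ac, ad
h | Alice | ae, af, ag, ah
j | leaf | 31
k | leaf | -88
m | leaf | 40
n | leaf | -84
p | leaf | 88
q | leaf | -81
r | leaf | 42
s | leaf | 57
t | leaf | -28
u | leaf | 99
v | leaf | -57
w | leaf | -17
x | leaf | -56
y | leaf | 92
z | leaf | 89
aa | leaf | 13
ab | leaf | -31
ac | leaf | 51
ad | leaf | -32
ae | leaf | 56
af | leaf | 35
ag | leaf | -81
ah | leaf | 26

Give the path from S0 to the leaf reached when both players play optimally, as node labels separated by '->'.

S0 -> Right -> g -> ac

a (Alice): max(31, -88) = 31
b (Alice): max(40, -84, 88, -81) = 88
c (Alice): max(42, 57) = 57
Left (Sara): min(31, 88, 57) = 31
d (Alice): max(-28, 99) = 99
e (Alice): max(-57, -17) = -17
Mid (Sara): min(99, -17) = -17
f (Alice): max(-56, 92, 89, 13) = 92
g (Alice): max(-31, 51, -32) = 51
h (Alice): max(56, 35, -81, 26) = 56
Right (Sara): min(92, 51, 56) = 51
S0 (Alice): max(31, -17, 51) = 51
At S0, Alice picks Right (highest: 51).
At Right, Sara picks g (lowest: 51).
At g, Alice picks ac (highest: 51).
Terminal value 51.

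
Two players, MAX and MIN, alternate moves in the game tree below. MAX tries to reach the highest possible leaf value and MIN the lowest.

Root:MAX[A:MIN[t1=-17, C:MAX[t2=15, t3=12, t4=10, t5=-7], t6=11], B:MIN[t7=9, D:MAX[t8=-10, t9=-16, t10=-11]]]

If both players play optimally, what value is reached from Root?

-10

C (MAX): max(15, 12, 10, -7) = 15
A (MIN): min(-17, 15, 11) = -17
D (MAX): max(-10, -16, -11) = -10
B (MIN): min(9, -10) = -10
Root (MAX): max(-17, -10) = -10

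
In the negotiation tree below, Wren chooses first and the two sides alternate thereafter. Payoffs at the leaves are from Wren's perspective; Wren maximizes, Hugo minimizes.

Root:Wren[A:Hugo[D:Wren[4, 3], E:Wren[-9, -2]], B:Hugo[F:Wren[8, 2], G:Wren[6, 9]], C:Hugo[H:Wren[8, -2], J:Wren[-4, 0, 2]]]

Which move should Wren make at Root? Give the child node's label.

D (Wren): max(4, 3) = 4
E (Wren): max(-9, -2) = -2
A (Hugo): min(4, -2) = -2
F (Wren): max(8, 2) = 8
G (Wren): max(6, 9) = 9
B (Hugo): min(8, 9) = 8
H (Wren): max(8, -2) = 8
J (Wren): max(-4, 0, 2) = 2
C (Hugo): min(8, 2) = 2
Root (Wren): max(-2, 8, 2) = 8
Wren at Root wants the highest of {A=-2, B=8, C=2}, so chooses B.

B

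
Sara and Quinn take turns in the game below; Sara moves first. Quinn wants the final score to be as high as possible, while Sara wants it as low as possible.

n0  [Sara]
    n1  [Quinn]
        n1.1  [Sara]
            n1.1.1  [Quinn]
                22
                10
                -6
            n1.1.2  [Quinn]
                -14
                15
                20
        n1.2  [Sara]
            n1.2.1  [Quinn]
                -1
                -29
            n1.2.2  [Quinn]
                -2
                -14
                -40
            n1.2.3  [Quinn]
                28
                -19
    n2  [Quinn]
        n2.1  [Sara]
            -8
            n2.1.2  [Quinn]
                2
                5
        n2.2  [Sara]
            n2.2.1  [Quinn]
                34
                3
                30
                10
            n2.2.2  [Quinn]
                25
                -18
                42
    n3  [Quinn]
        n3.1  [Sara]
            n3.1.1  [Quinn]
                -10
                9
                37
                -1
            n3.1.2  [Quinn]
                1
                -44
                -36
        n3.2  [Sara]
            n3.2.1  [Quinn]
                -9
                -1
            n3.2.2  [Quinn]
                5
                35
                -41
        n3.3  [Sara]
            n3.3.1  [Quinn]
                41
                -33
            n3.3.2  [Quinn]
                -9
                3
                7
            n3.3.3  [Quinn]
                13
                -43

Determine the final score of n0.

n1.1.1 (Quinn): max(22, 10, -6) = 22
n1.1.2 (Quinn): max(-14, 15, 20) = 20
n1.1 (Sara): min(22, 20) = 20
n1.2.1 (Quinn): max(-1, -29) = -1
n1.2.2 (Quinn): max(-2, -14, -40) = -2
n1.2.3 (Quinn): max(28, -19) = 28
n1.2 (Sara): min(-1, -2, 28) = -2
n1 (Quinn): max(20, -2) = 20
n2.1.2 (Quinn): max(2, 5) = 5
n2.1 (Sara): min(-8, 5) = -8
n2.2.1 (Quinn): max(34, 3, 30, 10) = 34
n2.2.2 (Quinn): max(25, -18, 42) = 42
n2.2 (Sara): min(34, 42) = 34
n2 (Quinn): max(-8, 34) = 34
n3.1.1 (Quinn): max(-10, 9, 37, -1) = 37
n3.1.2 (Quinn): max(1, -44, -36) = 1
n3.1 (Sara): min(37, 1) = 1
n3.2.1 (Quinn): max(-9, -1) = -1
n3.2.2 (Quinn): max(5, 35, -41) = 35
n3.2 (Sara): min(-1, 35) = -1
n3.3.1 (Quinn): max(41, -33) = 41
n3.3.2 (Quinn): max(-9, 3, 7) = 7
n3.3.3 (Quinn): max(13, -43) = 13
n3.3 (Sara): min(41, 7, 13) = 7
n3 (Quinn): max(1, -1, 7) = 7
n0 (Sara): min(20, 34, 7) = 7

7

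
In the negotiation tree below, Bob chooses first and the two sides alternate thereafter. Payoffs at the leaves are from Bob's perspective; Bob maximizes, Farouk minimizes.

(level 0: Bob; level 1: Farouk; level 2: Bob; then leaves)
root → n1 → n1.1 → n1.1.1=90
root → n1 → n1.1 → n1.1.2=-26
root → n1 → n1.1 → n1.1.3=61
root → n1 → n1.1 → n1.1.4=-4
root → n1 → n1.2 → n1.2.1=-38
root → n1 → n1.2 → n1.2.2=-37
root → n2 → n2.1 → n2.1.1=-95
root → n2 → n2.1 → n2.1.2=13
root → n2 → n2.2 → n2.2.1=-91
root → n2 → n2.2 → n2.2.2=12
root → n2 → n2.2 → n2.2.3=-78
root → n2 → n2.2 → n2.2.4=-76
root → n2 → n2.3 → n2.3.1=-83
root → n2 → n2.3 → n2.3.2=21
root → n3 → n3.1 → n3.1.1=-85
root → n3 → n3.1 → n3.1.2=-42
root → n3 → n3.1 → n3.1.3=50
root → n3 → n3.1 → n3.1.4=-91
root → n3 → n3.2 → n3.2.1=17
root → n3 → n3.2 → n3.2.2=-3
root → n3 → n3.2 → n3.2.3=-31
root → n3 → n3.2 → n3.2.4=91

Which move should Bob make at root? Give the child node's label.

n1.1 (Bob): max(90, -26, 61, -4) = 90
n1.2 (Bob): max(-38, -37) = -37
n1 (Farouk): min(90, -37) = -37
n2.1 (Bob): max(-95, 13) = 13
n2.2 (Bob): max(-91, 12, -78, -76) = 12
n2.3 (Bob): max(-83, 21) = 21
n2 (Farouk): min(13, 12, 21) = 12
n3.1 (Bob): max(-85, -42, 50, -91) = 50
n3.2 (Bob): max(17, -3, -31, 91) = 91
n3 (Farouk): min(50, 91) = 50
root (Bob): max(-37, 12, 50) = 50
Bob at root wants the highest of {n1=-37, n2=12, n3=50}, so chooses n3.

n3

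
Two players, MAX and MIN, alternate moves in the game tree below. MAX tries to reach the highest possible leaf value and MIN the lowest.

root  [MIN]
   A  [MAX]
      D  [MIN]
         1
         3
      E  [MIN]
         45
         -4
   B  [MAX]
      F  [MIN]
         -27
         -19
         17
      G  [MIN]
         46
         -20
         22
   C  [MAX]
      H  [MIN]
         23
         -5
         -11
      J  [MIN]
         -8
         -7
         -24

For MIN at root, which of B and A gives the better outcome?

B

F (MIN): min(-27, -19, 17) = -27
G (MIN): min(46, -20, 22) = -20
B (MAX): max(-27, -20) = -20
D (MIN): min(1, 3) = 1
E (MIN): min(45, -4) = -4
A (MAX): max(1, -4) = 1
MIN prefers the lower value; B=-20, A=1. B is better since -20 < 1.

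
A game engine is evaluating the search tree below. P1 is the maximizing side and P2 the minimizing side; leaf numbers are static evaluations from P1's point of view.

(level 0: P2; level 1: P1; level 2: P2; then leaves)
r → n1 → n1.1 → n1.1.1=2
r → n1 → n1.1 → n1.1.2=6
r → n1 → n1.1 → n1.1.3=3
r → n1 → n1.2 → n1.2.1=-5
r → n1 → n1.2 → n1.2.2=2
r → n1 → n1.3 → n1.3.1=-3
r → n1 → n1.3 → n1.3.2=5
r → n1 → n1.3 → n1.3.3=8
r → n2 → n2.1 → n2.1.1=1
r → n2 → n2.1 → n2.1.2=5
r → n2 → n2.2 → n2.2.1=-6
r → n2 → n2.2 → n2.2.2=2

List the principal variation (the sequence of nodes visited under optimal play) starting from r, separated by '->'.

n1.1 (P2): min(2, 6, 3) = 2
n1.2 (P2): min(-5, 2) = -5
n1.3 (P2): min(-3, 5, 8) = -3
n1 (P1): max(2, -5, -3) = 2
n2.1 (P2): min(1, 5) = 1
n2.2 (P2): min(-6, 2) = -6
n2 (P1): max(1, -6) = 1
r (P2): min(2, 1) = 1
At r, P2 picks n2 (lowest: 1).
At n2, P1 picks n2.1 (highest: 1).
At n2.1, P2 picks n2.1.1 (lowest: 1).
Terminal value 1.

r -> n2 -> n2.1 -> n2.1.1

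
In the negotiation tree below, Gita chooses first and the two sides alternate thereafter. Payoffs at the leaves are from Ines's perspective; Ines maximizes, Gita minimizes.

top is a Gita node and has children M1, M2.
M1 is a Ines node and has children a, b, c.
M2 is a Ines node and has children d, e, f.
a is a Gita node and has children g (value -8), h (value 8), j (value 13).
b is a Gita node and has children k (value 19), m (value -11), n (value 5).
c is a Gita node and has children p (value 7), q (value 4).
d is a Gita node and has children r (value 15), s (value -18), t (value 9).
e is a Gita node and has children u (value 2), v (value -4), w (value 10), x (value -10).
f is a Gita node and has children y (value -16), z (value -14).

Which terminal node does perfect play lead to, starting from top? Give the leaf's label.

x

a (Gita): min(-8, 8, 13) = -8
b (Gita): min(19, -11, 5) = -11
c (Gita): min(7, 4) = 4
M1 (Ines): max(-8, -11, 4) = 4
d (Gita): min(15, -18, 9) = -18
e (Gita): min(2, -4, 10, -10) = -10
f (Gita): min(-16, -14) = -16
M2 (Ines): max(-18, -10, -16) = -10
top (Gita): min(4, -10) = -10
At top, Gita picks M2 (lowest: -10).
At M2, Ines picks e (highest: -10).
At e, Gita picks x (lowest: -10).
Terminal value -10.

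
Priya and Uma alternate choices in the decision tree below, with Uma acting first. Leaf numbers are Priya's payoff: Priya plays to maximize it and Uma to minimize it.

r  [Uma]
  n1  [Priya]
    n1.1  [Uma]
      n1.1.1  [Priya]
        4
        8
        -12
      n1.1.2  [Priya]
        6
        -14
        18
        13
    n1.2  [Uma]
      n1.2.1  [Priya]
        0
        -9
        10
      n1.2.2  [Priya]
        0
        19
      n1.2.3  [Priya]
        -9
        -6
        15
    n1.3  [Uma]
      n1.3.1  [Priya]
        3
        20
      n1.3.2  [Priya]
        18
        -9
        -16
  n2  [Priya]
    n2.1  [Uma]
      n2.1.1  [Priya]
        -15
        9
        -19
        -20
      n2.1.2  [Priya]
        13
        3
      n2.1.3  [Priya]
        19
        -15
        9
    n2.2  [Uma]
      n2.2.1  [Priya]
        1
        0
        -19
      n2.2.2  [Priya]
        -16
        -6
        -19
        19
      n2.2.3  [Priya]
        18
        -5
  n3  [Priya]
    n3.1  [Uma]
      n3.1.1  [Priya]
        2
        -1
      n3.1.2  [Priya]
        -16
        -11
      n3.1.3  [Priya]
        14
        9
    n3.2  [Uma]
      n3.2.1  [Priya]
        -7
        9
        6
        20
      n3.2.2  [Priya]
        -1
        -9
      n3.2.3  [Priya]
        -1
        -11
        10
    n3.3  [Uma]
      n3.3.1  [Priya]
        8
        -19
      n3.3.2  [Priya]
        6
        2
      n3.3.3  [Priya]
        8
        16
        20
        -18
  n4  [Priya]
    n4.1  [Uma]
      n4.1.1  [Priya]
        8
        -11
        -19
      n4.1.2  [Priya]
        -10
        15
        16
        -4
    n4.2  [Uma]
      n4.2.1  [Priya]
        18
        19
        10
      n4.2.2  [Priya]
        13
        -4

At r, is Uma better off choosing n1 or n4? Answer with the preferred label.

n1.1.1 (Priya): max(4, 8, -12) = 8
n1.1.2 (Priya): max(6, -14, 18, 13) = 18
n1.1 (Uma): min(8, 18) = 8
n1.2.1 (Priya): max(0, -9, 10) = 10
n1.2.2 (Priya): max(0, 19) = 19
n1.2.3 (Priya): max(-9, -6, 15) = 15
n1.2 (Uma): min(10, 19, 15) = 10
n1.3.1 (Priya): max(3, 20) = 20
n1.3.2 (Priya): max(18, -9, -16) = 18
n1.3 (Uma): min(20, 18) = 18
n1 (Priya): max(8, 10, 18) = 18
n4.1.1 (Priya): max(8, -11, -19) = 8
n4.1.2 (Priya): max(-10, 15, 16, -4) = 16
n4.1 (Uma): min(8, 16) = 8
n4.2.1 (Priya): max(18, 19, 10) = 19
n4.2.2 (Priya): max(13, -4) = 13
n4.2 (Uma): min(19, 13) = 13
n4 (Priya): max(8, 13) = 13
Uma prefers the lower value; n1=18, n4=13. n4 is better since 13 < 18.

n4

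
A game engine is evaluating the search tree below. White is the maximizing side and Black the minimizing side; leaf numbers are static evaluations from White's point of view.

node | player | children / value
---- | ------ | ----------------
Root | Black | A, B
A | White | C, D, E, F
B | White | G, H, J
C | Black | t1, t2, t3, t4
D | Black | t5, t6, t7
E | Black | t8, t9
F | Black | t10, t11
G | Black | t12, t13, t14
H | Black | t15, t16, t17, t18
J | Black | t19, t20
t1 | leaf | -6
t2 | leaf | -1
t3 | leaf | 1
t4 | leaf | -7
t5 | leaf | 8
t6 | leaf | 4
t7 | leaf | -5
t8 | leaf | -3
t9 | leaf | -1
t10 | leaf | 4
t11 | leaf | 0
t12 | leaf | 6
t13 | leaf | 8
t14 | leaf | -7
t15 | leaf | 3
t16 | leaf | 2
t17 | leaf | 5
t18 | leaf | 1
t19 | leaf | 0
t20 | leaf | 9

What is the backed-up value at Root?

0

C (Black): min(-6, -1, 1, -7) = -7
D (Black): min(8, 4, -5) = -5
E (Black): min(-3, -1) = -3
F (Black): min(4, 0) = 0
A (White): max(-7, -5, -3, 0) = 0
G (Black): min(6, 8, -7) = -7
H (Black): min(3, 2, 5, 1) = 1
J (Black): min(0, 9) = 0
B (White): max(-7, 1, 0) = 1
Root (Black): min(0, 1) = 0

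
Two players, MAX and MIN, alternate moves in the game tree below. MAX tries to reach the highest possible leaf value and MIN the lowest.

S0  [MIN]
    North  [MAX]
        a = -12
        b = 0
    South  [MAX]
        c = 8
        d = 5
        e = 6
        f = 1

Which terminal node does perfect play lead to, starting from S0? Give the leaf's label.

b

North (MAX): max(-12, 0) = 0
South (MAX): max(8, 5, 6, 1) = 8
S0 (MIN): min(0, 8) = 0
At S0, MIN picks North (lowest: 0).
At North, MAX picks b (highest: 0).
Terminal value 0.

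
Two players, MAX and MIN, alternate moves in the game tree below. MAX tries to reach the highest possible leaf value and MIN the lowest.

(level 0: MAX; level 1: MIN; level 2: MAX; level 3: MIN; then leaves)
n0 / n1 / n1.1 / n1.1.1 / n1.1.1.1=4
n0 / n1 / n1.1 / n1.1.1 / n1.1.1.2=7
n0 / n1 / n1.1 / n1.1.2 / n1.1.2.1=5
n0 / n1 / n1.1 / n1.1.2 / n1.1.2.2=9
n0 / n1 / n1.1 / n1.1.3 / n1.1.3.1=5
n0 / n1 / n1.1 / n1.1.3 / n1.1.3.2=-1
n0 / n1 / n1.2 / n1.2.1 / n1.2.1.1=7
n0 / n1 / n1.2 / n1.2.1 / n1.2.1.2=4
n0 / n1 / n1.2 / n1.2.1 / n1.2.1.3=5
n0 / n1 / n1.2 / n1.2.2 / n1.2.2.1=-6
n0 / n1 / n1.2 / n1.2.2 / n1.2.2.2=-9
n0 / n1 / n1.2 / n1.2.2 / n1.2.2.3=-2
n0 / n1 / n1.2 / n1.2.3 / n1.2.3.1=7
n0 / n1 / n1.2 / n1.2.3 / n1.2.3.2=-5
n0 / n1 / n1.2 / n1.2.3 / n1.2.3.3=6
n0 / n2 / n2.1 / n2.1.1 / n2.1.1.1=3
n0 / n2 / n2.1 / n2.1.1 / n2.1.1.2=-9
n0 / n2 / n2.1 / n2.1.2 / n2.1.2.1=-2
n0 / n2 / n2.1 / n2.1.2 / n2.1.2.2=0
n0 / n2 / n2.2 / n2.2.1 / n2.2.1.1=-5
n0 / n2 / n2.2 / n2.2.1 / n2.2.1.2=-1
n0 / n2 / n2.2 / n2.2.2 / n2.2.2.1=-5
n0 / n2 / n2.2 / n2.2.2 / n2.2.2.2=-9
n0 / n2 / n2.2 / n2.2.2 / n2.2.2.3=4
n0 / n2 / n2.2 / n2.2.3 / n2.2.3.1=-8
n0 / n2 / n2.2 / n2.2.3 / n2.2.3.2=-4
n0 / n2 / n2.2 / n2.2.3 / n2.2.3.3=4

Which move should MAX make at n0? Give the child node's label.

n1.1.1 (MIN): min(4, 7) = 4
n1.1.2 (MIN): min(5, 9) = 5
n1.1.3 (MIN): min(5, -1) = -1
n1.1 (MAX): max(4, 5, -1) = 5
n1.2.1 (MIN): min(7, 4, 5) = 4
n1.2.2 (MIN): min(-6, -9, -2) = -9
n1.2.3 (MIN): min(7, -5, 6) = -5
n1.2 (MAX): max(4, -9, -5) = 4
n1 (MIN): min(5, 4) = 4
n2.1.1 (MIN): min(3, -9) = -9
n2.1.2 (MIN): min(-2, 0) = -2
n2.1 (MAX): max(-9, -2) = -2
n2.2.1 (MIN): min(-5, -1) = -5
n2.2.2 (MIN): min(-5, -9, 4) = -9
n2.2.3 (MIN): min(-8, -4, 4) = -8
n2.2 (MAX): max(-5, -9, -8) = -5
n2 (MIN): min(-2, -5) = -5
n0 (MAX): max(4, -5) = 4
MAX at n0 wants the highest of {n1=4, n2=-5}, so chooses n1.

n1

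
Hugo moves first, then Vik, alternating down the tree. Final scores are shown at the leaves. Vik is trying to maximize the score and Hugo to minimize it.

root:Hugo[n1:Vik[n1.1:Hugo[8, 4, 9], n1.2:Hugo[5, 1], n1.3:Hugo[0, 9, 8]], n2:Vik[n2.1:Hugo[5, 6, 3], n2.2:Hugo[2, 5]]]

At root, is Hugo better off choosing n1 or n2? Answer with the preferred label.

n2

n1.1 (Hugo): min(8, 4, 9) = 4
n1.2 (Hugo): min(5, 1) = 1
n1.3 (Hugo): min(0, 9, 8) = 0
n1 (Vik): max(4, 1, 0) = 4
n2.1 (Hugo): min(5, 6, 3) = 3
n2.2 (Hugo): min(2, 5) = 2
n2 (Vik): max(3, 2) = 3
Hugo prefers the lower value; n1=4, n2=3. n2 is better since 3 < 4.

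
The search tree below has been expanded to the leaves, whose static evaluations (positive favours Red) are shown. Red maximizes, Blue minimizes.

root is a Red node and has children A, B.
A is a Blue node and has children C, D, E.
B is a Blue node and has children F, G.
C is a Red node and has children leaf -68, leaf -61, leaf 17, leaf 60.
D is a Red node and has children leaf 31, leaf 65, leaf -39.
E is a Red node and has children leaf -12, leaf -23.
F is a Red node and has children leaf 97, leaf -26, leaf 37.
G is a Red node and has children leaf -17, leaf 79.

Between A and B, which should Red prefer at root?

C (Red): max(-68, -61, 17, 60) = 60
D (Red): max(31, 65, -39) = 65
E (Red): max(-12, -23) = -12
A (Blue): min(60, 65, -12) = -12
F (Red): max(97, -26, 37) = 97
G (Red): max(-17, 79) = 79
B (Blue): min(97, 79) = 79
Red prefers the higher value; A=-12, B=79. B is better since 79 > -12.

B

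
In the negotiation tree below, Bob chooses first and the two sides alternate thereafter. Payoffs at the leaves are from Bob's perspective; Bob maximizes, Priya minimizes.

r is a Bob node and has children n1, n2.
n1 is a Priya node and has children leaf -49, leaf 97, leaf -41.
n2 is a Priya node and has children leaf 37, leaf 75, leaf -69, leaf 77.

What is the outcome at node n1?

-49

n1 (Priya): min(-49, 97, -41) = -49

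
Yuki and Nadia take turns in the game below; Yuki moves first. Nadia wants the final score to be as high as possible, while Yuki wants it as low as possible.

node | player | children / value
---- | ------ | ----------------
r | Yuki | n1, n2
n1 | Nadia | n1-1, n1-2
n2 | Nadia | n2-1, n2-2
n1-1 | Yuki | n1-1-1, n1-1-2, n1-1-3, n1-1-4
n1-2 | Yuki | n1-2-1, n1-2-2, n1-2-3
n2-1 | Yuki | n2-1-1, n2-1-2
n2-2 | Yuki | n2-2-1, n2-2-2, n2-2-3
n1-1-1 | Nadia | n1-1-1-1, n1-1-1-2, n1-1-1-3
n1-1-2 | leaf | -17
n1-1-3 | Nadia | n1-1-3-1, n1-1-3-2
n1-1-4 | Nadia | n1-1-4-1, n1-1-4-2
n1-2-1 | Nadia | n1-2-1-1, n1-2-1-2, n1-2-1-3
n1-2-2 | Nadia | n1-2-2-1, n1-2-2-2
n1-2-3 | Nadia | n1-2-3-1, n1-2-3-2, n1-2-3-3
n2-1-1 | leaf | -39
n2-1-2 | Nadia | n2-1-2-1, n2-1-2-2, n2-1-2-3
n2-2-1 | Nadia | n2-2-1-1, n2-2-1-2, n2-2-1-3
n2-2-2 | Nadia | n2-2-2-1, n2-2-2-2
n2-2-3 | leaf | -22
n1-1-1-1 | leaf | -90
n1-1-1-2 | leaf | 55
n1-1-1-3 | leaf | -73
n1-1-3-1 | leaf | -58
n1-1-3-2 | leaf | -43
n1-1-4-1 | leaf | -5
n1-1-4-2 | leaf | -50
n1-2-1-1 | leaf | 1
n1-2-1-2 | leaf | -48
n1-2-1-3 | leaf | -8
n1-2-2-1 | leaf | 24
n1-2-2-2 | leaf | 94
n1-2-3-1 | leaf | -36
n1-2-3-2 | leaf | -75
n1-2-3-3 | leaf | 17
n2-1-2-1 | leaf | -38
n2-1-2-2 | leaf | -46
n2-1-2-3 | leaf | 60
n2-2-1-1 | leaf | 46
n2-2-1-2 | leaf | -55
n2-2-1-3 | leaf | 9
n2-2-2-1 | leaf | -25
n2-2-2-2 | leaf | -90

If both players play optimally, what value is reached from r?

-25

n1-1-1 (Nadia): max(-90, 55, -73) = 55
n1-1-3 (Nadia): max(-58, -43) = -43
n1-1-4 (Nadia): max(-5, -50) = -5
n1-1 (Yuki): min(55, -17, -43, -5) = -43
n1-2-1 (Nadia): max(1, -48, -8) = 1
n1-2-2 (Nadia): max(24, 94) = 94
n1-2-3 (Nadia): max(-36, -75, 17) = 17
n1-2 (Yuki): min(1, 94, 17) = 1
n1 (Nadia): max(-43, 1) = 1
n2-1-2 (Nadia): max(-38, -46, 60) = 60
n2-1 (Yuki): min(-39, 60) = -39
n2-2-1 (Nadia): max(46, -55, 9) = 46
n2-2-2 (Nadia): max(-25, -90) = -25
n2-2 (Yuki): min(46, -25, -22) = -25
n2 (Nadia): max(-39, -25) = -25
r (Yuki): min(1, -25) = -25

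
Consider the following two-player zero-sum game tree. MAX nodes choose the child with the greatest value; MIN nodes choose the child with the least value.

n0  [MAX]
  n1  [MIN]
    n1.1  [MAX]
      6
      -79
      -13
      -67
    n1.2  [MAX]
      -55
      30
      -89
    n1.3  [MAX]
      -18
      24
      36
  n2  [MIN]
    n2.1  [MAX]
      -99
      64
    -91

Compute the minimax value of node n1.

n1.1 (MAX): max(6, -79, -13, -67) = 6
n1.2 (MAX): max(-55, 30, -89) = 30
n1.3 (MAX): max(-18, 24, 36) = 36
n1 (MIN): min(6, 30, 36) = 6

6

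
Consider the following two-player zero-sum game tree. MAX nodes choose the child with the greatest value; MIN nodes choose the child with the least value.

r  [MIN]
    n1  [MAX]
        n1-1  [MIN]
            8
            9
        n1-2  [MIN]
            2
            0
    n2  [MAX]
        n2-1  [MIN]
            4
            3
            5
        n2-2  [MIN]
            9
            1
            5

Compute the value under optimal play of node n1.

n1-1 (MIN): min(8, 9) = 8
n1-2 (MIN): min(2, 0) = 0
n1 (MAX): max(8, 0) = 8

8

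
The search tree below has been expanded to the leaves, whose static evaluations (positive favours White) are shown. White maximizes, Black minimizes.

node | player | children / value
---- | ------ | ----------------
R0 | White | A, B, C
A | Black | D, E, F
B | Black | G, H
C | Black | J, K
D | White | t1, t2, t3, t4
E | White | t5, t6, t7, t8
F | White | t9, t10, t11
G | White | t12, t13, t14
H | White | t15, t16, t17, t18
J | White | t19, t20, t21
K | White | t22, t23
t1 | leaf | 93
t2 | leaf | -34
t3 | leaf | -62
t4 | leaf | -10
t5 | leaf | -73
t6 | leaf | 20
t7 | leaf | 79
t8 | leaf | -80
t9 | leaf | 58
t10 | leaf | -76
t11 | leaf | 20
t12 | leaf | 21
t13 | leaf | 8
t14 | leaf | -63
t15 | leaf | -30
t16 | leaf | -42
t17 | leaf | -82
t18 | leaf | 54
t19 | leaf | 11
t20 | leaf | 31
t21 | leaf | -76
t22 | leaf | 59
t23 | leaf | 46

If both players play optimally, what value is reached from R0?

58

D (White): max(93, -34, -62, -10) = 93
E (White): max(-73, 20, 79, -80) = 79
F (White): max(58, -76, 20) = 58
A (Black): min(93, 79, 58) = 58
G (White): max(21, 8, -63) = 21
H (White): max(-30, -42, -82, 54) = 54
B (Black): min(21, 54) = 21
J (White): max(11, 31, -76) = 31
K (White): max(59, 46) = 59
C (Black): min(31, 59) = 31
R0 (White): max(58, 21, 31) = 58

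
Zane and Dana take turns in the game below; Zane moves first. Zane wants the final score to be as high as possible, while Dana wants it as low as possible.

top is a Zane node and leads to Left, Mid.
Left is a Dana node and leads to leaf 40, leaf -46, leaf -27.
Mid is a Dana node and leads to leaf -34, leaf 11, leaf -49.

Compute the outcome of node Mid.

Mid (Dana): min(-34, 11, -49) = -49

-49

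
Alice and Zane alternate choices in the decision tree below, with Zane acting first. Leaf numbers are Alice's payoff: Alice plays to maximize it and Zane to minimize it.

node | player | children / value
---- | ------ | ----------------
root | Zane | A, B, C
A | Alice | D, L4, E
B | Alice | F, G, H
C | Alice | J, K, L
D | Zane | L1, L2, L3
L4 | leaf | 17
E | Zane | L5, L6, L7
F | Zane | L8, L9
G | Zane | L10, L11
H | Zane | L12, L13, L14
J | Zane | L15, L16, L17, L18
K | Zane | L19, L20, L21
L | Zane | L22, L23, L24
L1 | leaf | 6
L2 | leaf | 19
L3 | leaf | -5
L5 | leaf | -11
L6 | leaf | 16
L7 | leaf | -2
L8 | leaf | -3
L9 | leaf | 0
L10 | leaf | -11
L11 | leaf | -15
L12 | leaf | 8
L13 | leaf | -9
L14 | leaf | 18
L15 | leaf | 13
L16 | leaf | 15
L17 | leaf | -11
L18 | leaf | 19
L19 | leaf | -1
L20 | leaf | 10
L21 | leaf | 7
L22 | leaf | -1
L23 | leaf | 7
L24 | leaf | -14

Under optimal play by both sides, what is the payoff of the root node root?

-3

D (Zane): min(6, 19, -5) = -5
E (Zane): min(-11, 16, -2) = -11
A (Alice): max(-5, 17, -11) = 17
F (Zane): min(-3, 0) = -3
G (Zane): min(-11, -15) = -15
H (Zane): min(8, -9, 18) = -9
B (Alice): max(-3, -15, -9) = -3
J (Zane): min(13, 15, -11, 19) = -11
K (Zane): min(-1, 10, 7) = -1
L (Zane): min(-1, 7, -14) = -14
C (Alice): max(-11, -1, -14) = -1
root (Zane): min(17, -3, -1) = -3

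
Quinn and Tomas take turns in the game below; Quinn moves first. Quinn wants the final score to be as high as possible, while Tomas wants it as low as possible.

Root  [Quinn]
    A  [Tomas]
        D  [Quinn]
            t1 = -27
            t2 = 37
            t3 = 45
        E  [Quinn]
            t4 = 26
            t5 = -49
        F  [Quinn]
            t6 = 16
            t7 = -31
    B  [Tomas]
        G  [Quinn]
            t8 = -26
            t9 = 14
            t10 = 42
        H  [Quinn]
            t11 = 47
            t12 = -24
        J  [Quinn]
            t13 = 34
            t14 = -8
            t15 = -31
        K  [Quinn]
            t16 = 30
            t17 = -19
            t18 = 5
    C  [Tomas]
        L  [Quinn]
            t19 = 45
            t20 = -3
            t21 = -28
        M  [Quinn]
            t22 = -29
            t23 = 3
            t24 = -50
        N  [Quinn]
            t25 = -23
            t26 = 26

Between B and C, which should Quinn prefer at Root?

G (Quinn): max(-26, 14, 42) = 42
H (Quinn): max(47, -24) = 47
J (Quinn): max(34, -8, -31) = 34
K (Quinn): max(30, -19, 5) = 30
B (Tomas): min(42, 47, 34, 30) = 30
L (Quinn): max(45, -3, -28) = 45
M (Quinn): max(-29, 3, -50) = 3
N (Quinn): max(-23, 26) = 26
C (Tomas): min(45, 3, 26) = 3
Quinn prefers the higher value; B=30, C=3. B is better since 30 > 3.

B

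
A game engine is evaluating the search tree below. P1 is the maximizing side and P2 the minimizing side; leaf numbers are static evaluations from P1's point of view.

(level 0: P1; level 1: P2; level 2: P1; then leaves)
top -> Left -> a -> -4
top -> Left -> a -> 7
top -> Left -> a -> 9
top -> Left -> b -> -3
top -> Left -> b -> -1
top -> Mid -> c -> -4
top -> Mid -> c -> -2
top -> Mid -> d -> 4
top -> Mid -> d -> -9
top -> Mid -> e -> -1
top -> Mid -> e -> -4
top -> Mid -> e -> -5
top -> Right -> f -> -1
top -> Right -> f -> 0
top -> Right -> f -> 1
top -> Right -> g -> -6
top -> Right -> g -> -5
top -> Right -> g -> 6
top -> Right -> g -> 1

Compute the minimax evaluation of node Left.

a (P1): max(-4, 7, 9) = 9
b (P1): max(-3, -1) = -1
Left (P2): min(9, -1) = -1

-1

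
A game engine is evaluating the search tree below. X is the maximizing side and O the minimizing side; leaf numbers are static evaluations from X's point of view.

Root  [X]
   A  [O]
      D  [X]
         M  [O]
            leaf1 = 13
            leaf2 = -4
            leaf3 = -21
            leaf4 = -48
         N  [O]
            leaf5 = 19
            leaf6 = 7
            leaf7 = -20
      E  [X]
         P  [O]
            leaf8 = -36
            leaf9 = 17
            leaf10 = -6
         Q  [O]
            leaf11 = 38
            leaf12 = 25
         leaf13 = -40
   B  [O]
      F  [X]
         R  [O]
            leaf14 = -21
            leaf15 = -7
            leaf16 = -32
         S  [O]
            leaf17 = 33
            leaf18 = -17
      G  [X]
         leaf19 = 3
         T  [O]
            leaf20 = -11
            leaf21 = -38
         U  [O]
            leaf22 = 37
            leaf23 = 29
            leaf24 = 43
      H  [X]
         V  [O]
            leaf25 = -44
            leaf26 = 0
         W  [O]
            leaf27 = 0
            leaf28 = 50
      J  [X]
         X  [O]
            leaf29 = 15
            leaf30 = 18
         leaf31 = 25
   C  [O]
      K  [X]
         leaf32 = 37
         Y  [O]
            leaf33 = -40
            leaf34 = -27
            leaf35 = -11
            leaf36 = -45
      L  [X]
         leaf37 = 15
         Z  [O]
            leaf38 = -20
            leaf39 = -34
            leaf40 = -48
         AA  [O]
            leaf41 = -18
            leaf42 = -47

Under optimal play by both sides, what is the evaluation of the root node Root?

15

M (O): min(13, -4, -21, -48) = -48
N (O): min(19, 7, -20) = -20
D (X): max(-48, -20) = -20
P (O): min(-36, 17, -6) = -36
Q (O): min(38, 25) = 25
E (X): max(-36, 25, -40) = 25
A (O): min(-20, 25) = -20
R (O): min(-21, -7, -32) = -32
S (O): min(33, -17) = -17
F (X): max(-32, -17) = -17
T (O): min(-11, -38) = -38
U (O): min(37, 29, 43) = 29
G (X): max(3, -38, 29) = 29
V (O): min(-44, 0) = -44
W (O): min(0, 50) = 0
H (X): max(-44, 0) = 0
X (O): min(15, 18) = 15
J (X): max(15, 25) = 25
B (O): min(-17, 29, 0, 25) = -17
Y (O): min(-40, -27, -11, -45) = -45
K (X): max(37, -45) = 37
Z (O): min(-20, -34, -48) = -48
AA (O): min(-18, -47) = -47
L (X): max(15, -48, -47) = 15
C (O): min(37, 15) = 15
Root (X): max(-20, -17, 15) = 15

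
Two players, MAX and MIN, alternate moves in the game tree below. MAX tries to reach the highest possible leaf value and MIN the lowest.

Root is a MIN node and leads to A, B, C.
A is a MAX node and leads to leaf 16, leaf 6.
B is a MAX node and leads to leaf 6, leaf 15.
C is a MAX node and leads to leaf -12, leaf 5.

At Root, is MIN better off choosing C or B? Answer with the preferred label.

C

C (MAX): max(-12, 5) = 5
B (MAX): max(6, 15) = 15
MIN prefers the lower value; C=5, B=15. C is better since 5 < 15.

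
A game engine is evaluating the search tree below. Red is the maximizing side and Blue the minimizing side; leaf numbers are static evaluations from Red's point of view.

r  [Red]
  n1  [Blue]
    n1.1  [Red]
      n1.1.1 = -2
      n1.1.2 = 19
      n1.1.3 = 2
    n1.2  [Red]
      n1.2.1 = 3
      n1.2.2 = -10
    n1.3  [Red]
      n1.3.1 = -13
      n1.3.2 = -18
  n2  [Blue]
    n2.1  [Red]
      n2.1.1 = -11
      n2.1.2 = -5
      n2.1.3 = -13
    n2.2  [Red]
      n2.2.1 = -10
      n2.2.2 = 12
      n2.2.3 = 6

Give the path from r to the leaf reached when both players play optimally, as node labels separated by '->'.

r -> n2 -> n2.1 -> n2.1.2

n1.1 (Red): max(-2, 19, 2) = 19
n1.2 (Red): max(3, -10) = 3
n1.3 (Red): max(-13, -18) = -13
n1 (Blue): min(19, 3, -13) = -13
n2.1 (Red): max(-11, -5, -13) = -5
n2.2 (Red): max(-10, 12, 6) = 12
n2 (Blue): min(-5, 12) = -5
r (Red): max(-13, -5) = -5
At r, Red picks n2 (highest: -5).
At n2, Blue picks n2.1 (lowest: -5).
At n2.1, Red picks n2.1.2 (highest: -5).
Terminal value -5.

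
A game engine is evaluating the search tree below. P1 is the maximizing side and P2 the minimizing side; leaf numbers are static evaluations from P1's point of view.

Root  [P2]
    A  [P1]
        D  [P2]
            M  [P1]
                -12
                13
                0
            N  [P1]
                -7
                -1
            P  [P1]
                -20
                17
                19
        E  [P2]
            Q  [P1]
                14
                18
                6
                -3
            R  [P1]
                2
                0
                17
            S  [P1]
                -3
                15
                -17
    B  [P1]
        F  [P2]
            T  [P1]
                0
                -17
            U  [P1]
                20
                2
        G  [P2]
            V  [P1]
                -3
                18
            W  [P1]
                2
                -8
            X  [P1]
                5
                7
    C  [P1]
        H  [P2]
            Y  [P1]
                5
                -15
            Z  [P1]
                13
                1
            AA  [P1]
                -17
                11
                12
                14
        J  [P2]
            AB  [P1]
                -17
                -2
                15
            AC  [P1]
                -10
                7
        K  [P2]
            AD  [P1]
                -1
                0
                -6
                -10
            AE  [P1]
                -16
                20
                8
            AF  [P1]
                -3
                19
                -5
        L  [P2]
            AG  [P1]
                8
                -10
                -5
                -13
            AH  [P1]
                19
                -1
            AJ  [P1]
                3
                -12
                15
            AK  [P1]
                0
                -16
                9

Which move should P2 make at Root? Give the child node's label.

B

M (P1): max(-12, 13, 0) = 13
N (P1): max(-7, -1) = -1
P (P1): max(-20, 17, 19) = 19
D (P2): min(13, -1, 19) = -1
Q (P1): max(14, 18, 6, -3) = 18
R (P1): max(2, 0, 17) = 17
S (P1): max(-3, 15, -17) = 15
E (P2): min(18, 17, 15) = 15
A (P1): max(-1, 15) = 15
T (P1): max(0, -17) = 0
U (P1): max(20, 2) = 20
F (P2): min(0, 20) = 0
V (P1): max(-3, 18) = 18
W (P1): max(2, -8) = 2
X (P1): max(5, 7) = 7
G (P2): min(18, 2, 7) = 2
B (P1): max(0, 2) = 2
Y (P1): max(5, -15) = 5
Z (P1): max(13, 1) = 13
AA (P1): max(-17, 11, 12, 14) = 14
H (P2): min(5, 13, 14) = 5
AB (P1): max(-17, -2, 15) = 15
AC (P1): max(-10, 7) = 7
J (P2): min(15, 7) = 7
AD (P1): max(-1, 0, -6, -10) = 0
AE (P1): max(-16, 20, 8) = 20
AF (P1): max(-3, 19, -5) = 19
K (P2): min(0, 20, 19) = 0
AG (P1): max(8, -10, -5, -13) = 8
AH (P1): max(19, -1) = 19
AJ (P1): max(3, -12, 15) = 15
AK (P1): max(0, -16, 9) = 9
L (P2): min(8, 19, 15, 9) = 8
C (P1): max(5, 7, 0, 8) = 8
Root (P2): min(15, 2, 8) = 2
P2 at Root wants the lowest of {A=15, B=2, C=8}, so chooses B.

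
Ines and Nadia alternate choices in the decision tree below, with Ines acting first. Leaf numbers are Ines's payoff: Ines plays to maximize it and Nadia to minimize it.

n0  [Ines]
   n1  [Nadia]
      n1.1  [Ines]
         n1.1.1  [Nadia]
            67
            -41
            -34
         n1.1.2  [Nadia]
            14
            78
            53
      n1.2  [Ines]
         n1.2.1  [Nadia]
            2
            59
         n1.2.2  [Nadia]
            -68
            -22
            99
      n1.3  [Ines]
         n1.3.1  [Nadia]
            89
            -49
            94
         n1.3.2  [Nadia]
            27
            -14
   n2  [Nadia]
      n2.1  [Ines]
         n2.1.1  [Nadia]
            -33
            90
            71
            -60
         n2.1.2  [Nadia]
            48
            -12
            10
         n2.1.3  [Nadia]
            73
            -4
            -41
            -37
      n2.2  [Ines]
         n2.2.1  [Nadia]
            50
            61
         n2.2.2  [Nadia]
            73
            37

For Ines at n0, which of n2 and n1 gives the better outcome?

n2

n2.1.1 (Nadia): min(-33, 90, 71, -60) = -60
n2.1.2 (Nadia): min(48, -12, 10) = -12
n2.1.3 (Nadia): min(73, -4, -41, -37) = -41
n2.1 (Ines): max(-60, -12, -41) = -12
n2.2.1 (Nadia): min(50, 61) = 50
n2.2.2 (Nadia): min(73, 37) = 37
n2.2 (Ines): max(50, 37) = 50
n2 (Nadia): min(-12, 50) = -12
n1.1.1 (Nadia): min(67, -41, -34) = -41
n1.1.2 (Nadia): min(14, 78, 53) = 14
n1.1 (Ines): max(-41, 14) = 14
n1.2.1 (Nadia): min(2, 59) = 2
n1.2.2 (Nadia): min(-68, -22, 99) = -68
n1.2 (Ines): max(2, -68) = 2
n1.3.1 (Nadia): min(89, -49, 94) = -49
n1.3.2 (Nadia): min(27, -14) = -14
n1.3 (Ines): max(-49, -14) = -14
n1 (Nadia): min(14, 2, -14) = -14
Ines prefers the higher value; n2=-12, n1=-14. n2 is better since -12 > -14.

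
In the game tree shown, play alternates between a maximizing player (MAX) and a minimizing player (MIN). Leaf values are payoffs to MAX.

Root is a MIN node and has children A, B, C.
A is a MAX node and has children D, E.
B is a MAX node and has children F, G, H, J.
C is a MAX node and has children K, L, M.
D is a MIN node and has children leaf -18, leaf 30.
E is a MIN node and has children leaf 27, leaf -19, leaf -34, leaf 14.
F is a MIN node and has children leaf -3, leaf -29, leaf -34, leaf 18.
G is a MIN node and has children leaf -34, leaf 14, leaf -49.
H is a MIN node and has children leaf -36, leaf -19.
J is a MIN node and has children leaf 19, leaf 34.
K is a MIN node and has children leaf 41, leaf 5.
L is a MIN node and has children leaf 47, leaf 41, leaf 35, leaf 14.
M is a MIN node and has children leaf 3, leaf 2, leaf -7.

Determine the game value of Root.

-18

D (MIN): min(-18, 30) = -18
E (MIN): min(27, -19, -34, 14) = -34
A (MAX): max(-18, -34) = -18
F (MIN): min(-3, -29, -34, 18) = -34
G (MIN): min(-34, 14, -49) = -49
H (MIN): min(-36, -19) = -36
J (MIN): min(19, 34) = 19
B (MAX): max(-34, -49, -36, 19) = 19
K (MIN): min(41, 5) = 5
L (MIN): min(47, 41, 35, 14) = 14
M (MIN): min(3, 2, -7) = -7
C (MAX): max(5, 14, -7) = 14
Root (MIN): min(-18, 19, 14) = -18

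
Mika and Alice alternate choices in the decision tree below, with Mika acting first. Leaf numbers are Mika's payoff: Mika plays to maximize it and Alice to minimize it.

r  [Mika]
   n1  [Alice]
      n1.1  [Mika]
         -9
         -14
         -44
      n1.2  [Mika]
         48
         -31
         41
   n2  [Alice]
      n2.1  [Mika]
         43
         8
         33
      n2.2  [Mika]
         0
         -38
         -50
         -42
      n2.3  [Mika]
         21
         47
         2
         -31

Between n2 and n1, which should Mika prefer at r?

n2

n2.1 (Mika): max(43, 8, 33) = 43
n2.2 (Mika): max(0, -38, -50, -42) = 0
n2.3 (Mika): max(21, 47, 2, -31) = 47
n2 (Alice): min(43, 0, 47) = 0
n1.1 (Mika): max(-9, -14, -44) = -9
n1.2 (Mika): max(48, -31, 41) = 48
n1 (Alice): min(-9, 48) = -9
Mika prefers the higher value; n2=0, n1=-9. n2 is better since 0 > -9.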